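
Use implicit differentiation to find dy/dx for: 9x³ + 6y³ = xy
Take d/dx of both sides. Since y is implicitly a function of x, the chain rule attaches a y' = dy/dx factor whenever we differentiate through y.

Set F(x, y) = (left side) − (right side), so the curve is F = 0. Differentiating each term of F:
  d/dx[9x^3] = 27x^2
  d/dx[-xy] = -x·y' - y
  d/dx[6y^3] = 18y^2·y'

Collecting, the y'-free part is the partial derivative in x and the y' coefficient is the partial derivative in y:
  ∂F/∂x = 27x^2 - y
  ∂F/∂y = -x + 18y^2

so d/dx[F(x, y(x))] = ∂F/∂x + (∂F/∂y)·y' = 0. Rearranging,
  dy/dx = -(∂F/∂x)/(∂F/∂y) = -(27x^2 - y)/(-x + 18y^2) = (27x^2 - y)/(x - 18y^2)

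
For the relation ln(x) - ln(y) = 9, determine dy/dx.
Take d/dx of both sides. Since y is implicitly a function of x, the chain rule attaches a y' = dy/dx factor whenever we differentiate through y.

Set F(x, y) = (left side) − (right side), so the curve is F = 0. Differentiating each term of F:
  d/dx[ln(x)] = 1/x
  d/dx[-ln(y)] = -y'/y
  d/dx[-9] = 0

Collecting, the y'-free part is the partial derivative in x and the y' coefficient is the partial derivative in y:
  ∂F/∂x = 1/x
  ∂F/∂y = -1/y

so d/dx[F(x, y(x))] = ∂F/∂x + (∂F/∂y)·y' = 0. Rearranging,
  dy/dx = -(∂F/∂x)/(∂F/∂y) = -(1/x)/(-1/y) = y/x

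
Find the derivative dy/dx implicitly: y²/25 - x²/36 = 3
Apply d/dx to both sides, remembering that y depends on x. Each occurrence of y therefore brings in a y' = dy/dx via the chain rule.

With F(x, y) equal to the left-hand side minus the right, differentiate F term by term:
  d/dx[-x^2/36] = -x/18
  d/dx[y^2/25] = 2y·y'/25
  d/dx[-3] = 0
Adding these up, d/dx[F] = 0 becomes
  (-x/18) + (2y/25)·y' = 0,
so isolating y',
  dy/dx = -(-x/18)/(2y/25) = 25x/(36y)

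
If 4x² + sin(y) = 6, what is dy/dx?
Apply d/dx to both sides, remembering that y depends on x. Each occurrence of y therefore brings in a y' = dy/dx via the chain rule.

With F(x, y) equal to the left-hand side minus the right, differentiate F term by term:
  d/dx[4x^2] = 8x
  d/dx[sin(y)] = y'·cos(y)
  d/dx[-6] = 0
Adding these up, d/dx[F] = 0 becomes
  (8x) + (cos(y))·y' = 0,
so isolating y',
  dy/dx = -(8x)/(cos(y)) = -8x/cos(y)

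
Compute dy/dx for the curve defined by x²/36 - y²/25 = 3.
Take d/dx of both sides. Since y is implicitly a function of x, the chain rule attaches a y' = dy/dx factor whenever we differentiate through y.

Set F(x, y) = (left side) − (right side), so the curve is F = 0. Differentiating each term of F:
  d/dx[x^2/36] = x/18
  d/dx[-y^2/25] = -2y·y'/25
  d/dx[-3] = 0

Collecting, the y'-free part is the partial derivative in x and the y' coefficient is the partial derivative in y:
  ∂F/∂x = x/18
  ∂F/∂y = -2y/25

so d/dx[F(x, y(x))] = ∂F/∂x + (∂F/∂y)·y' = 0. Rearranging,
  dy/dx = -(∂F/∂x)/(∂F/∂y) = -(x/18)/(-2y/25) = 25x/(36y)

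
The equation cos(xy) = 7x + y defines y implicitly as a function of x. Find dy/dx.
Take d/dx of both sides. Since y is implicitly a function of x, the chain rule attaches a y' = dy/dx factor whenever we differentiate through y.

Set F(x, y) = (left side) − (right side), so the curve is F = 0. Differentiating each term of F:
  d/dx[-7x] = -7
  d/dx[-y] = -y'
  d/dx[cos(xy)] = -(x·y' + y)·sin(xy)

Collecting, the y'-free part is the partial derivative in x and the y' coefficient is the partial derivative in y:
  ∂F/∂x = -y·sin(xy) - 7
  ∂F/∂y = -x·sin(xy) - 1

so d/dx[F(x, y(x))] = ∂F/∂x + (∂F/∂y)·y' = 0. Rearranging,
  dy/dx = -(∂F/∂x)/(∂F/∂y) = -(-y·sin(xy) - 7)/(-x·sin(xy) - 1) = -(y·sin(xy) + 7)/(x·sin(xy) + 1)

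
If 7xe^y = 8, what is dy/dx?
Take d/dx of both sides. Since y is implicitly a function of x, the chain rule attaches a y' = dy/dx factor whenever we differentiate through y.

Set F(x, y) = (left side) − (right side), so the curve is F = 0. Differentiating each term of F:
  d/dx[7x·e^(y)] = 7x·y'·e^(y) + 7e^(y)
  d/dx[-8] = 0

Collecting, the y'-free part is the partial derivative in x and the y' coefficient is the partial derivative in y:
  ∂F/∂x = 7e^(y)
  ∂F/∂y = 7x·e^(y)

so d/dx[F(x, y(x))] = ∂F/∂x + (∂F/∂y)·y' = 0. Rearranging,
  dy/dx = -(∂F/∂x)/(∂F/∂y) = -(7e^(y))/(7x·e^(y)) = -1/x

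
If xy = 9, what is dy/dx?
Apply d/dx to both sides, remembering that y depends on x. Each occurrence of y therefore brings in a y' = dy/dx via the chain rule.

With F(x, y) equal to the left-hand side minus the right, differentiate F term by term:
  d/dx[xy] = x·y' + y
  d/dx[-9] = 0
Adding these up, d/dx[F] = 0 becomes
  (y) + (x)·y' = 0,
so isolating y',
  dy/dx = -(y)/(x) = -y/x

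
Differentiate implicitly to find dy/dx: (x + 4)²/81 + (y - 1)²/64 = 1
Differentiate the relation implicitly: treat y = y(x) and apply the chain rule, so every y-derivative picks up a y' = dy/dx factor.

With everything moved to the left-hand side, differentiate term by term:
  d/dx[(x + 4)^2/81] = 2x/81 + 8/81
  d/dx[(y - 1)^2/64] = y'(y - 1)/32
  d/dx[-1] = 0

Separating the contributions that come from x directly and those that come through y:
  without y':      2x/81 + 8/81
  multiplying y':  y/32 - 1/32

so (2x/81 + 8/81) + (y/32 - 1/32)·y' = 0, and therefore
  dy/dx = -(2x/81 + 8/81)/(y/32 - 1/32)
        = -(2(x + 4)/81)/((y - 1)/32) = 64(-x - 4)/(81(y - 1))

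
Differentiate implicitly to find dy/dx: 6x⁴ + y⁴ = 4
Differentiate both sides with respect to x, treating y as y(x). By the chain rule, any term containing y contributes a factor of y' = dy/dx when we differentiate it.

Move every term to one side and write the relation as F(x, y) = 0. Term by term,
  d/dx[6x^4] = 24x^3
  d/dx[y^4] = 4y^3·y'
  d/dx[-4] = 0

The pieces without y' make up ∂F/∂x and the coefficient of y' is ∂F/∂y:
  ∂F/∂x = 24x^3,
  ∂F/∂y = 4y^3.

Since d/dx[F] = ∂F/∂x + (∂F/∂y)·y' = 0, solve for y':
  (∂F/∂y)·y' = -∂F/∂x
  dy/dx = -(∂F/∂x)/(∂F/∂y) = -(24x^3)/(4y^3) = -6x^3/y^3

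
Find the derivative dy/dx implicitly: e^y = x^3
Differentiate both sides with respect to x, treating y as y(x). By the chain rule, any term containing y contributes a factor of y' = dy/dx when we differentiate it.

Move every term to one side and write the relation as F(x, y) = 0. Term by term,
  d/dx[-x^3] = -3x^2
  d/dx[e^(y)] = y'·e^(y)

The pieces without y' make up ∂F/∂x and the coefficient of y' is ∂F/∂y:
  ∂F/∂x = -3x^2,
  ∂F/∂y = e^(y).

Since d/dx[F] = ∂F/∂x + (∂F/∂y)·y' = 0, solve for y':
  (∂F/∂y)·y' = -∂F/∂x
  dy/dx = -(∂F/∂x)/(∂F/∂y) = -(-3x^2)/(e^(y)) = 3x^2e^(-y)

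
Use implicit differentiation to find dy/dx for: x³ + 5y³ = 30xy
Apply d/dx to both sides, remembering that y depends on x. Each occurrence of y therefore brings in a y' = dy/dx via the chain rule.

With F(x, y) equal to the left-hand side minus the right, differentiate F term by term:
  d/dx[x^3] = 3x^2
  d/dx[-30xy] = -30x·y' - 30y
  d/dx[5y^3] = 15y^2·y'
Adding these up, d/dx[F] = 0 becomes
  (3x^2 - 30y) + (-30x + 15y^2)·y' = 0,
so isolating y',
  dy/dx = -(3x^2 - 30y)/(-30x + 15y^2) = (x^2 - 10y)/(5(2x - y^2))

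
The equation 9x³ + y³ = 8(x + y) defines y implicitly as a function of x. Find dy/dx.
Differentiate the relation implicitly: treat y = y(x) and apply the chain rule, so every y-derivative picks up a y' = dy/dx factor.

With everything moved to the left-hand side, differentiate term by term:
  d/dx[9x^3] = 27x^2
  d/dx[-8x] = -8
  d/dx[y^3] = 3y^2·y'
  d/dx[-8y] = -8·y'

Separating the contributions that come from x directly and those that come through y:
  without y':      27x^2 - 8
  multiplying y':  3y^2 - 8

so (27x^2 - 8) + (3y^2 - 8)·y' = 0, and therefore
  dy/dx = -(27x^2 - 8)/(3y^2 - 8) = (8 - 27x^2)/(3y^2 - 8)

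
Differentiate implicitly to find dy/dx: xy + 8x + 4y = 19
Differentiate both sides with respect to x, treating y as y(x). By the chain rule, any term containing y contributes a factor of y' = dy/dx when we differentiate it.

Move every term to one side and write the relation as F(x, y) = 0. Term by term,
  d/dx[xy] = x·y' + y
  d/dx[8x] = 8
  d/dx[4y] = 4·y'
  d/dx[-19] = 0

The pieces without y' make up ∂F/∂x and the coefficient of y' is ∂F/∂y:
  ∂F/∂x = y + 8,
  ∂F/∂y = x + 4.

Since d/dx[F] = ∂F/∂x + (∂F/∂y)·y' = 0, solve for y':
  (∂F/∂y)·y' = -∂F/∂x
  dy/dx = -(∂F/∂x)/(∂F/∂y) = -(y + 8)/(x + 4) = (-y - 8)/(x + 4)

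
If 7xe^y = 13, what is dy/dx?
Apply d/dx to both sides, remembering that y depends on x. Each occurrence of y therefore brings in a y' = dy/dx via the chain rule.

With F(x, y) equal to the left-hand side minus the right, differentiate F term by term:
  d/dx[7x·e^(y)] = 7x·y'·e^(y) + 7e^(y)
  d/dx[-13] = 0
Adding these up, d/dx[F] = 0 becomes
  (7e^(y)) + (7x·e^(y))·y' = 0,
so isolating y',
  dy/dx = -(7e^(y))/(7x·e^(y)) = -1/x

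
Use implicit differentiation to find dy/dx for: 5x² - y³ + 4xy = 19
Apply d/dx to both sides, remembering that y depends on x. Each occurrence of y therefore brings in a y' = dy/dx via the chain rule.

With F(x, y) equal to the left-hand side minus the right, differentiate F term by term:
  d/dx[5x^2] = 10x
  d/dx[4xy] = 4x·y' + 4y
  d/dx[-y^3] = -3y^2·y'
  d/dx[-19] = 0
Adding these up, d/dx[F] = 0 becomes
  (10x + 4y) + (4x - 3y^2)·y' = 0,
so isolating y',
  dy/dx = -(10x + 4y)/(4x - 3y^2) = 2(-5x - 2y)/(4x - 3y^2)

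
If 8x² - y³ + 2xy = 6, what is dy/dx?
Apply d/dx to both sides, remembering that y depends on x. Each occurrence of y therefore brings in a y' = dy/dx via the chain rule.

With F(x, y) equal to the left-hand side minus the right, differentiate F term by term:
  d/dx[8x^2] = 16x
  d/dx[2xy] = 2x·y' + 2y
  d/dx[-y^3] = -3y^2·y'
  d/dx[-6] = 0
Adding these up, d/dx[F] = 0 becomes
  (16x + 2y) + (2x - 3y^2)·y' = 0,
so isolating y',
  dy/dx = -(16x + 2y)/(2x - 3y^2) = 2(-8x - y)/(2x - 3y^2)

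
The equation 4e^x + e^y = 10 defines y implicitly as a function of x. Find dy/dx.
Differentiate both sides with respect to x, treating y as y(x). By the chain rule, any term containing y contributes a factor of y' = dy/dx when we differentiate it.

Move every term to one side and write the relation as F(x, y) = 0. Term by term,
  d/dx[4e^(x)] = 4e^(x)
  d/dx[e^(y)] = y'·e^(y)
  d/dx[-10] = 0

The pieces without y' make up ∂F/∂x and the coefficient of y' is ∂F/∂y:
  ∂F/∂x = 4e^(x),
  ∂F/∂y = e^(y).

Since d/dx[F] = ∂F/∂x + (∂F/∂y)·y' = 0, solve for y':
  (∂F/∂y)·y' = -∂F/∂x
  dy/dx = -(∂F/∂x)/(∂F/∂y) = -(4e^(x))/(e^(y)) = -4e^(x - y)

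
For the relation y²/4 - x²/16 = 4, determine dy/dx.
Take d/dx of both sides. Since y is implicitly a function of x, the chain rule attaches a y' = dy/dx factor whenever we differentiate through y.

Set F(x, y) = (left side) − (right side), so the curve is F = 0. Differentiating each term of F:
  d/dx[-x^2/16] = -x/8
  d/dx[y^2/4] = y·y'/2
  d/dx[-4] = 0

Collecting, the y'-free part is the partial derivative in x and the y' coefficient is the partial derivative in y:
  ∂F/∂x = -x/8
  ∂F/∂y = y/2

so d/dx[F(x, y(x))] = ∂F/∂x + (∂F/∂y)·y' = 0. Rearranging,
  dy/dx = -(∂F/∂x)/(∂F/∂y) = -(-x/8)/(y/2) = x/(4y)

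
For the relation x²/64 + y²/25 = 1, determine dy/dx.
Differentiate the relation implicitly: treat y = y(x) and apply the chain rule, so every y-derivative picks up a y' = dy/dx factor.

With everything moved to the left-hand side, differentiate term by term:
  d/dx[x^2/64] = x/32
  d/dx[y^2/25] = 2y·y'/25
  d/dx[-1] = 0

Separating the contributions that come from x directly and those that come through y:
  without y':      x/32
  multiplying y':  2y/25

so (x/32) + (2y/25)·y' = 0, and therefore
  dy/dx = -(x/32)/(2y/25) = -25x/(64y)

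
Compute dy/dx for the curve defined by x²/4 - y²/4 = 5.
Take d/dx of both sides. Since y is implicitly a function of x, the chain rule attaches a y' = dy/dx factor whenever we differentiate through y.

Set F(x, y) = (left side) − (right side), so the curve is F = 0. Differentiating each term of F:
  d/dx[x^2/4] = x/2
  d/dx[-y^2/4] = -y·y'/2
  d/dx[-5] = 0

Collecting, the y'-free part is the partial derivative in x and the y' coefficient is the partial derivative in y:
  ∂F/∂x = x/2
  ∂F/∂y = -y/2

so d/dx[F(x, y(x))] = ∂F/∂x + (∂F/∂y)·y' = 0. Rearranging,
  dy/dx = -(∂F/∂x)/(∂F/∂y) = -(x/2)/(-y/2) = x/y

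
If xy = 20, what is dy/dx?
Differentiate the relation implicitly: treat y = y(x) and apply the chain rule, so every y-derivative picks up a y' = dy/dx factor.

With everything moved to the left-hand side, differentiate term by term:
  d/dx[xy] = x·y' + y
  d/dx[-20] = 0

Separating the contributions that come from x directly and those that come through y:
  without y':      y
  multiplying y':  x

so (y) + (x)·y' = 0, and therefore
  dy/dx = -(y)/(x) = -y/x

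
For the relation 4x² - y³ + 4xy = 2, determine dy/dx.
Differentiate both sides with respect to x, treating y as y(x). By the chain rule, any term containing y contributes a factor of y' = dy/dx when we differentiate it.

Move every term to one side and write the relation as F(x, y) = 0. Term by term,
  d/dx[4x^2] = 8x
  d/dx[4xy] = 4x·y' + 4y
  d/dx[-y^3] = -3y^2·y'
  d/dx[-2] = 0

The pieces without y' make up ∂F/∂x and the coefficient of y' is ∂F/∂y:
  ∂F/∂x = 8x + 4y,
  ∂F/∂y = 4x - 3y^2.

Since d/dx[F] = ∂F/∂x + (∂F/∂y)·y' = 0, solve for y':
  (∂F/∂y)·y' = -∂F/∂x
  dy/dx = -(∂F/∂x)/(∂F/∂y) = -(8x + 4y)/(4x - 3y^2) = 4(-2x - y)/(4x - 3y^2)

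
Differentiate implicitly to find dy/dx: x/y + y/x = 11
Apply d/dx to both sides, remembering that y depends on x. Each occurrence of y therefore brings in a y' = dy/dx via the chain rule.

With F(x, y) equal to the left-hand side minus the right, differentiate F term by term:
  d/dx[x/y] = -x·y'/y^2 + 1/y
  d/dx[y/x] = y'/x - y/x^2
  d/dx[-11] = 0
Adding these up, d/dx[F] = 0 becomes
  (1/y - y/x^2) + (-x/y^2 + 1/x)·y' = 0,
so isolating y',
  dy/dx = -(1/y - y/x^2)/(-x/y^2 + 1/x)
        = -((x - y)(x + y)/(x^2y))/(-(x - y)(x + y)/(xy^2)) = y/x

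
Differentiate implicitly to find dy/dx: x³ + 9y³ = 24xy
Take d/dx of both sides. Since y is implicitly a function of x, the chain rule attaches a y' = dy/dx factor whenever we differentiate through y.

Set F(x, y) = (left side) − (right side), so the curve is F = 0. Differentiating each term of F:
  d/dx[x^3] = 3x^2
  d/dx[-24xy] = -24x·y' - 24y
  d/dx[9y^3] = 27y^2·y'

Collecting, the y'-free part is the partial derivative in x and the y' coefficient is the partial derivative in y:
  ∂F/∂x = 3x^2 - 24y
  ∂F/∂y = -24x + 27y^2

so d/dx[F(x, y(x))] = ∂F/∂x + (∂F/∂y)·y' = 0. Rearranging,
  dy/dx = -(∂F/∂x)/(∂F/∂y) = -(3x^2 - 24y)/(-24x + 27y^2) = (x^2 - 8y)/(8x - 9y^2)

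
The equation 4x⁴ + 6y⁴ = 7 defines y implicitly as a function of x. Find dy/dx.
Differentiate the relation implicitly: treat y = y(x) and apply the chain rule, so every y-derivative picks up a y' = dy/dx factor.

With everything moved to the left-hand side, differentiate term by term:
  d/dx[4x^4] = 16x^3
  d/dx[6y^4] = 24y^3·y'
  d/dx[-7] = 0

Separating the contributions that come from x directly and those that come through y:
  without y':      16x^3
  multiplying y':  24y^3

so (16x^3) + (24y^3)·y' = 0, and therefore
  dy/dx = -(16x^3)/(24y^3) = -2x^3/(3y^3)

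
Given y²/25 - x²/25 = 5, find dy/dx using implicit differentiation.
Apply d/dx to both sides, remembering that y depends on x. Each occurrence of y therefore brings in a y' = dy/dx via the chain rule.

With F(x, y) equal to the left-hand side minus the right, differentiate F term by term:
  d/dx[-x^2/25] = -2x/25
  d/dx[y^2/25] = 2y·y'/25
  d/dx[-5] = 0
Adding these up, d/dx[F] = 0 becomes
  (-2x/25) + (2y/25)·y' = 0,
so isolating y',
  dy/dx = -(-2x/25)/(2y/25) = x/y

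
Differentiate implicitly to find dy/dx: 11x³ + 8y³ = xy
Differentiate the relation implicitly: treat y = y(x) and apply the chain rule, so every y-derivative picks up a y' = dy/dx factor.

With everything moved to the left-hand side, differentiate term by term:
  d/dx[11x^3] = 33x^2
  d/dx[-xy] = -x·y' - y
  d/dx[8y^3] = 24y^2·y'

Separating the contributions that come from x directly and those that come through y:
  without y':      33x^2 - y
  multiplying y':  -x + 24y^2

so (33x^2 - y) + (-x + 24y^2)·y' = 0, and therefore
  dy/dx = -(33x^2 - y)/(-x + 24y^2) = (33x^2 - y)/(x - 24y^2)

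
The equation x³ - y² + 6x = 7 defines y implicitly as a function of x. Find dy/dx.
Differentiate both sides with respect to x, treating y as y(x). By the chain rule, any term containing y contributes a factor of y' = dy/dx when we differentiate it.

Move every term to one side and write the relation as F(x, y) = 0. Term by term,
  d/dx[x^3] = 3x^2
  d/dx[6x] = 6
  d/dx[-y^2] = -2y·y'
  d/dx[-7] = 0

The pieces without y' make up ∂F/∂x and the coefficient of y' is ∂F/∂y:
  ∂F/∂x = 3x^2 + 6,
  ∂F/∂y = -2y.

Since d/dx[F] = ∂F/∂x + (∂F/∂y)·y' = 0, solve for y':
  (∂F/∂y)·y' = -∂F/∂x
  dy/dx = -(∂F/∂x)/(∂F/∂y) = -(3x^2 + 6)/(-2y) = 3(x^2 + 2)/(2y)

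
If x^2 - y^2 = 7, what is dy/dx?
Differentiate both sides with respect to x, treating y as y(x). By the chain rule, any term containing y contributes a factor of y' = dy/dx when we differentiate it.

Move every term to one side and write the relation as F(x, y) = 0. Term by term,
  d/dx[x^2] = 2x
  d/dx[-y^2] = -2y·y'
  d/dx[-7] = 0

The pieces without y' make up ∂F/∂x and the coefficient of y' is ∂F/∂y:
  ∂F/∂x = 2x,
  ∂F/∂y = -2y.

Since d/dx[F] = ∂F/∂x + (∂F/∂y)·y' = 0, solve for y':
  (∂F/∂y)·y' = -∂F/∂x
  dy/dx = -(∂F/∂x)/(∂F/∂y) = -(2x)/(-2y) = x/y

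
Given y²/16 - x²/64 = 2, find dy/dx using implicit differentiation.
Apply d/dx to both sides, remembering that y depends on x. Each occurrence of y therefore brings in a y' = dy/dx via the chain rule.

With F(x, y) equal to the left-hand side minus the right, differentiate F term by term:
  d/dx[-x^2/64] = -x/32
  d/dx[y^2/16] = y·y'/8
  d/dx[-2] = 0
Adding these up, d/dx[F] = 0 becomes
  (-x/32) + (y/8)·y' = 0,
so isolating y',
  dy/dx = -(-x/32)/(y/8) = x/(4y)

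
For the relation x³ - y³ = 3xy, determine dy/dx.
Differentiate both sides with respect to x, treating y as y(x). By the chain rule, any term containing y contributes a factor of y' = dy/dx when we differentiate it.

Move every term to one side and write the relation as F(x, y) = 0. Term by term,
  d/dx[x^3] = 3x^2
  d/dx[-3xy] = -3x·y' - 3y
  d/dx[-y^3] = -3y^2·y'

The pieces without y' make up ∂F/∂x and the coefficient of y' is ∂F/∂y:
  ∂F/∂x = 3x^2 - 3y,
  ∂F/∂y = -3x - 3y^2.

Since d/dx[F] = ∂F/∂x + (∂F/∂y)·y' = 0, solve for y':
  (∂F/∂y)·y' = -∂F/∂x
  dy/dx = -(∂F/∂x)/(∂F/∂y) = -(3x^2 - 3y)/(-3x - 3y^2) = (x^2 - y)/(x + y^2)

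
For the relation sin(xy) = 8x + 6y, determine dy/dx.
Apply d/dx to both sides, remembering that y depends on x. Each occurrence of y therefore brings in a y' = dy/dx via the chain rule.

With F(x, y) equal to the left-hand side minus the right, differentiate F term by term:
  d/dx[-8x] = -8
  d/dx[-6y] = -6·y'
  d/dx[sin(xy)] = (x·y' + y)·cos(xy)
Adding these up, d/dx[F] = 0 becomes
  (y·cos(xy) - 8) + (x·cos(xy) - 6)·y' = 0,
so isolating y',
  dy/dx = -(y·cos(xy) - 8)/(x·cos(xy) - 6) = (-y·cos(xy) + 8)/(x·cos(xy) - 6)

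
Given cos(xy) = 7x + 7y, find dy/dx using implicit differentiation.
Differentiate both sides with respect to x, treating y as y(x). By the chain rule, any term containing y contributes a factor of y' = dy/dx when we differentiate it.

Move every term to one side and write the relation as F(x, y) = 0. Term by term,
  d/dx[-7x] = -7
  d/dx[-7y] = -7·y'
  d/dx[cos(xy)] = -(x·y' + y)·sin(xy)

The pieces without y' make up ∂F/∂x and the coefficient of y' is ∂F/∂y:
  ∂F/∂x = -y·sin(xy) - 7,
  ∂F/∂y = -x·sin(xy) - 7.

Since d/dx[F] = ∂F/∂x + (∂F/∂y)·y' = 0, solve for y':
  (∂F/∂y)·y' = -∂F/∂x
  dy/dx = -(∂F/∂x)/(∂F/∂y) = -(-y·sin(xy) - 7)/(-x·sin(xy) - 7) = -(y·sin(xy) + 7)/(x·sin(xy) + 7)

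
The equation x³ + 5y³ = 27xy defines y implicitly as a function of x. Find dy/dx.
Take d/dx of both sides. Since y is implicitly a function of x, the chain rule attaches a y' = dy/dx factor whenever we differentiate through y.

Set F(x, y) = (left side) − (right side), so the curve is F = 0. Differentiating each term of F:
  d/dx[x^3] = 3x^2
  d/dx[-27xy] = -27x·y' - 27y
  d/dx[5y^3] = 15y^2·y'

Collecting, the y'-free part is the partial derivative in x and the y' coefficient is the partial derivative in y:
  ∂F/∂x = 3x^2 - 27y
  ∂F/∂y = -27x + 15y^2

so d/dx[F(x, y(x))] = ∂F/∂x + (∂F/∂y)·y' = 0. Rearranging,
  dy/dx = -(∂F/∂x)/(∂F/∂y) = -(3x^2 - 27y)/(-27x + 15y^2) = (x^2 - 9y)/(9x - 5y^2)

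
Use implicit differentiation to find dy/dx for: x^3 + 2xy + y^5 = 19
Differentiate the relation implicitly: treat y = y(x) and apply the chain rule, so every y-derivative picks up a y' = dy/dx factor.

With everything moved to the left-hand side, differentiate term by term:
  d/dx[x^3] = 3x^2
  d/dx[2xy] = 2x·y' + 2y
  d/dx[y^5] = 5y^4·y'
  d/dx[-19] = 0

Separating the contributions that come from x directly and those that come through y:
  without y':      3x^2 + 2y
  multiplying y':  2x + 5y^4

so (3x^2 + 2y) + (2x + 5y^4)·y' = 0, and therefore
  dy/dx = -(3x^2 + 2y)/(2x + 5y^4) = (-3x^2 - 2y)/(2x + 5y^4)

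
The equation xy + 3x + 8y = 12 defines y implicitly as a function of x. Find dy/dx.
Apply d/dx to both sides, remembering that y depends on x. Each occurrence of y therefore brings in a y' = dy/dx via the chain rule.

With F(x, y) equal to the left-hand side minus the right, differentiate F term by term:
  d/dx[xy] = x·y' + y
  d/dx[3x] = 3
  d/dx[8y] = 8·y'
  d/dx[-12] = 0
Adding these up, d/dx[F] = 0 becomes
  (y + 3) + (x + 8)·y' = 0,
so isolating y',
  dy/dx = -(y + 3)/(x + 8) = (-y - 3)/(x + 8)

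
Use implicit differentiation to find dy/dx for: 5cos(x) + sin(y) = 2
Differentiate both sides with respect to x, treating y as y(x). By the chain rule, any term containing y contributes a factor of y' = dy/dx when we differentiate it.

Move every term to one side and write the relation as F(x, y) = 0. Term by term,
  d/dx[sin(y)] = y'·cos(y)
  d/dx[5cos(x)] = -5sin(x)
  d/dx[-2] = 0

The pieces without y' make up ∂F/∂x and the coefficient of y' is ∂F/∂y:
  ∂F/∂x = -5sin(x),
  ∂F/∂y = cos(y).

Since d/dx[F] = ∂F/∂x + (∂F/∂y)·y' = 0, solve for y':
  (∂F/∂y)·y' = -∂F/∂x
  dy/dx = -(∂F/∂x)/(∂F/∂y) = -(-5sin(x))/(cos(y)) = 5sin(x)/cos(y)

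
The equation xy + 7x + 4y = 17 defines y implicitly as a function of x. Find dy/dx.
Differentiate the relation implicitly: treat y = y(x) and apply the chain rule, so every y-derivative picks up a y' = dy/dx factor.

With everything moved to the left-hand side, differentiate term by term:
  d/dx[xy] = x·y' + y
  d/dx[7x] = 7
  d/dx[4y] = 4·y'
  d/dx[-17] = 0

Separating the contributions that come from x directly and those that come through y:
  without y':      y + 7
  multiplying y':  x + 4

so (y + 7) + (x + 4)·y' = 0, and therefore
  dy/dx = -(y + 7)/(x + 4) = (-y - 7)/(x + 4)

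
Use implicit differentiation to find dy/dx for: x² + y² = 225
Differentiate the relation implicitly: treat y = y(x) and apply the chain rule, so every y-derivative picks up a y' = dy/dx factor.

With everything moved to the left-hand side, differentiate term by term:
  d/dx[x^2] = 2x
  d/dx[y^2] = 2y·y'
  d/dx[-225] = 0

Separating the contributions that come from x directly and those that come through y:
  without y':      2x
  multiplying y':  2y

so (2x) + (2y)·y' = 0, and therefore
  dy/dx = -(2x)/(2y) = -x/y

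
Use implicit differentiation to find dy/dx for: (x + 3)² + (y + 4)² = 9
Take d/dx of both sides. Since y is implicitly a function of x, the chain rule attaches a y' = dy/dx factor whenever we differentiate through y.

Set F(x, y) = (left side) − (right side), so the curve is F = 0. Differentiating each term of F:
  d/dx[(x + 3)^2] = 2x + 6
  d/dx[(y + 4)^2] = 2·y'(y + 4)
  d/dx[-9] = 0

Collecting, the y'-free part is the partial derivative in x and the y' coefficient is the partial derivative in y:
  ∂F/∂x = 2x + 6
  ∂F/∂y = 2y + 8

so d/dx[F(x, y(x))] = ∂F/∂x + (∂F/∂y)·y' = 0. Rearranging,
  dy/dx = -(∂F/∂x)/(∂F/∂y) = -(2x + 6)/(2y + 8) = (-x - 3)/(y + 4)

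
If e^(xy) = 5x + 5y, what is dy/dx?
Apply d/dx to both sides, remembering that y depends on x. Each occurrence of y therefore brings in a y' = dy/dx via the chain rule.

With F(x, y) equal to the left-hand side minus the right, differentiate F term by term:
  d/dx[-5x] = -5
  d/dx[-5y] = -5·y'
  d/dx[e^(xy)] = (x·y' + y)·e^(xy)
Adding these up, d/dx[F] = 0 becomes
  (y·e^(xy) - 5) + (x·e^(xy) - 5)·y' = 0,
so isolating y',
  dy/dx = -(y·e^(xy) - 5)/(x·e^(xy) - 5) = (-y·e^(xy) + 5)/(x·e^(xy) - 5)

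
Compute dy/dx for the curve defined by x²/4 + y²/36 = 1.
Take d/dx of both sides. Since y is implicitly a function of x, the chain rule attaches a y' = dy/dx factor whenever we differentiate through y.

Set F(x, y) = (left side) − (right side), so the curve is F = 0. Differentiating each term of F:
  d/dx[x^2/4] = x/2
  d/dx[y^2/36] = y·y'/18
  d/dx[-1] = 0

Collecting, the y'-free part is the partial derivative in x and the y' coefficient is the partial derivative in y:
  ∂F/∂x = x/2
  ∂F/∂y = y/18

so d/dx[F(x, y(x))] = ∂F/∂x + (∂F/∂y)·y' = 0. Rearranging,
  dy/dx = -(∂F/∂x)/(∂F/∂y) = -(x/2)/(y/18) = -9x/y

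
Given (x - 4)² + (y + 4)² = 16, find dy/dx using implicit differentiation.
Differentiate the relation implicitly: treat y = y(x) and apply the chain rule, so every y-derivative picks up a y' = dy/dx factor.

With everything moved to the left-hand side, differentiate term by term:
  d/dx[(x - 4)^2] = 2x - 8
  d/dx[(y + 4)^2] = 2·y'(y + 4)
  d/dx[-16] = 0

Separating the contributions that come from x directly and those that come through y:
  without y':      2x - 8
  multiplying y':  2y + 8

so (2x - 8) + (2y + 8)·y' = 0, and therefore
  dy/dx = -(2x - 8)/(2y + 8) = (4 - x)/(y + 4)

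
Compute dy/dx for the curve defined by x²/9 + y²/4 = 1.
Apply d/dx to both sides, remembering that y depends on x. Each occurrence of y therefore brings in a y' = dy/dx via the chain rule.

With F(x, y) equal to the left-hand side minus the right, differentiate F term by term:
  d/dx[x^2/9] = 2x/9
  d/dx[y^2/4] = y·y'/2
  d/dx[-1] = 0
Adding these up, d/dx[F] = 0 becomes
  (2x/9) + (y/2)·y' = 0,
so isolating y',
  dy/dx = -(2x/9)/(y/2) = -4x/(9y)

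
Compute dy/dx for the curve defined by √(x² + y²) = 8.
Differentiate the relation implicitly: treat y = y(x) and apply the chain rule, so every y-derivative picks up a y' = dy/dx factor.

With everything moved to the left-hand side, differentiate term by term:
  d/dx[√(x^2 + y^2)] = (x + y·y')/√(x^2 + y^2)
  d/dx[-8] = 0

Separating the contributions that come from x directly and those that come through y:
  without y':      x/√(x^2 + y^2)
  multiplying y':  y/√(x^2 + y^2)

so (x/√(x^2 + y^2)) + (y/√(x^2 + y^2))·y' = 0, and therefore
  dy/dx = -(x/√(x^2 + y^2))/(y/√(x^2 + y^2)) = -x/y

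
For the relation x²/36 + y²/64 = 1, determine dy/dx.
Differentiate the relation implicitly: treat y = y(x) and apply the chain rule, so every y-derivative picks up a y' = dy/dx factor.

With everything moved to the left-hand side, differentiate term by term:
  d/dx[x^2/36] = x/18
  d/dx[y^2/64] = y·y'/32
  d/dx[-1] = 0

Separating the contributions that come from x directly and those that come through y:
  without y':      x/18
  multiplying y':  y/32

so (x/18) + (y/32)·y' = 0, and therefore
  dy/dx = -(x/18)/(y/32) = -16x/(9y)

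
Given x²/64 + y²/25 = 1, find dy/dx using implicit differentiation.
Apply d/dx to both sides, remembering that y depends on x. Each occurrence of y therefore brings in a y' = dy/dx via the chain rule.

With F(x, y) equal to the left-hand side minus the right, differentiate F term by term:
  d/dx[x^2/64] = x/32
  d/dx[y^2/25] = 2y·y'/25
  d/dx[-1] = 0
Adding these up, d/dx[F] = 0 becomes
  (x/32) + (2y/25)·y' = 0,
so isolating y',
  dy/dx = -(x/32)/(2y/25) = -25x/(64y)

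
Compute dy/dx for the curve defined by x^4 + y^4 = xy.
Apply d/dx to both sides, remembering that y depends on x. Each occurrence of y therefore brings in a y' = dy/dx via the chain rule.

With F(x, y) equal to the left-hand side minus the right, differentiate F term by term:
  d/dx[x^4] = 4x^3
  d/dx[-xy] = -x·y' - y
  d/dx[y^4] = 4y^3·y'
Adding these up, d/dx[F] = 0 becomes
  (4x^3 - y) + (-x + 4y^3)·y' = 0,
so isolating y',
  dy/dx = -(4x^3 - y)/(-x + 4y^3) = (4x^3 - y)/(x - 4y^3)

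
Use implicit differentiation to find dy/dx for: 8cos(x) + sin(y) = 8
Apply d/dx to both sides, remembering that y depends on x. Each occurrence of y therefore brings in a y' = dy/dx via the chain rule.

With F(x, y) equal to the left-hand side minus the right, differentiate F term by term:
  d/dx[sin(y)] = y'·cos(y)
  d/dx[8cos(x)] = -8sin(x)
  d/dx[-8] = 0
Adding these up, d/dx[F] = 0 becomes
  (-8sin(x)) + (cos(y))·y' = 0,
so isolating y',
  dy/dx = -(-8sin(x))/(cos(y)) = 8sin(x)/cos(y)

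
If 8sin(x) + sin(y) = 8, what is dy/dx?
Differentiate both sides with respect to x, treating y as y(x). By the chain rule, any term containing y contributes a factor of y' = dy/dx when we differentiate it.

Move every term to one side and write the relation as F(x, y) = 0. Term by term,
  d/dx[8sin(x)] = 8cos(x)
  d/dx[sin(y)] = y'·cos(y)
  d/dx[-8] = 0

The pieces without y' make up ∂F/∂x and the coefficient of y' is ∂F/∂y:
  ∂F/∂x = 8cos(x),
  ∂F/∂y = cos(y).

Since d/dx[F] = ∂F/∂x + (∂F/∂y)·y' = 0, solve for y':
  (∂F/∂y)·y' = -∂F/∂x
  dy/dx = -(∂F/∂x)/(∂F/∂y) = -(8cos(x))/(cos(y)) = -8cos(x)/cos(y)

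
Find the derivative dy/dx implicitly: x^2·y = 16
Take d/dx of both sides. Since y is implicitly a function of x, the chain rule attaches a y' = dy/dx factor whenever we differentiate through y.

Set F(x, y) = (left side) − (right side), so the curve is F = 0. Differentiating each term of F:
  d/dx[x^2y] = x^2·y' + 2xy
  d/dx[-16] = 0

Collecting, the y'-free part is the partial derivative in x and the y' coefficient is the partial derivative in y:
  ∂F/∂x = 2xy
  ∂F/∂y = x^2

so d/dx[F(x, y(x))] = ∂F/∂x + (∂F/∂y)·y' = 0. Rearranging,
  dy/dx = -(∂F/∂x)/(∂F/∂y) = -(2xy)/(x^2) = -2y/x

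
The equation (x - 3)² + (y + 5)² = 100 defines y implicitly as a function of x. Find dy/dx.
Take d/dx of both sides. Since y is implicitly a function of x, the chain rule attaches a y' = dy/dx factor whenever we differentiate through y.

Set F(x, y) = (left side) − (right side), so the curve is F = 0. Differentiating each term of F:
  d/dx[(x - 3)^2] = 2x - 6
  d/dx[(y + 5)^2] = 2·y'(y + 5)
  d/dx[-100] = 0

Collecting, the y'-free part is the partial derivative in x and the y' coefficient is the partial derivative in y:
  ∂F/∂x = 2x - 6
  ∂F/∂y = 2y + 10

so d/dx[F(x, y(x))] = ∂F/∂x + (∂F/∂y)·y' = 0. Rearranging,
  dy/dx = -(∂F/∂x)/(∂F/∂y) = -(2x - 6)/(2y + 10) = (3 - x)/(y + 5)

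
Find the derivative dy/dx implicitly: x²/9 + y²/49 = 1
Take d/dx of both sides. Since y is implicitly a function of x, the chain rule attaches a y' = dy/dx factor whenever we differentiate through y.

Set F(x, y) = (left side) − (right side), so the curve is F = 0. Differentiating each term of F:
  d/dx[x^2/9] = 2x/9
  d/dx[y^2/49] = 2y·y'/49
  d/dx[-1] = 0

Collecting, the y'-free part is the partial derivative in x and the y' coefficient is the partial derivative in y:
  ∂F/∂x = 2x/9
  ∂F/∂y = 2y/49

so d/dx[F(x, y(x))] = ∂F/∂x + (∂F/∂y)·y' = 0. Rearranging,
  dy/dx = -(∂F/∂x)/(∂F/∂y) = -(2x/9)/(2y/49) = -49x/(9y)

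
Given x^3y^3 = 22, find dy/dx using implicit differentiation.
Differentiate both sides with respect to x, treating y as y(x). By the chain rule, any term containing y contributes a factor of y' = dy/dx when we differentiate it.

Move every term to one side and write the relation as F(x, y) = 0. Term by term,
  d/dx[x^3y^3] = 3x^3y^2·y' + 3x^2y^3
  d/dx[-22] = 0

The pieces without y' make up ∂F/∂x and the coefficient of y' is ∂F/∂y:
  ∂F/∂x = 3x^2y^3,
  ∂F/∂y = 3x^3y^2.

Since d/dx[F] = ∂F/∂x + (∂F/∂y)·y' = 0, solve for y':
  (∂F/∂y)·y' = -∂F/∂x
  dy/dx = -(∂F/∂x)/(∂F/∂y) = -(3x^2y^3)/(3x^3y^2) = -y/x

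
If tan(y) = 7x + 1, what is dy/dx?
Differentiate the relation implicitly: treat y = y(x) and apply the chain rule, so every y-derivative picks up a y' = dy/dx factor.

With everything moved to the left-hand side, differentiate term by term:
  d/dx[-7x] = -7
  d/dx[tan(y)] = y'(tan(y)^2 + 1)
  d/dx[-1] = 0

Separating the contributions that come from x directly and those that come through y:
  without y':      -7
  multiplying y':  tan(y)^2 + 1

so (-7) + (tan(y)^2 + 1)·y' = 0, and therefore
  dy/dx = -(-7)/(tan(y)^2 + 1) = 7cos(y)^2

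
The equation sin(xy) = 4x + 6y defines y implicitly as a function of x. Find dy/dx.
Differentiate the relation implicitly: treat y = y(x) and apply the chain rule, so every y-derivative picks up a y' = dy/dx factor.

With everything moved to the left-hand side, differentiate term by term:
  d/dx[-4x] = -4
  d/dx[-6y] = -6·y'
  d/dx[sin(xy)] = (x·y' + y)·cos(xy)

Separating the contributions that come from x directly and those that come through y:
  without y':      y·cos(xy) - 4
  multiplying y':  x·cos(xy) - 6

so (y·cos(xy) - 4) + (x·cos(xy) - 6)·y' = 0, and therefore
  dy/dx = -(y·cos(xy) - 4)/(x·cos(xy) - 6) = (-y·cos(xy) + 4)/(x·cos(xy) - 6)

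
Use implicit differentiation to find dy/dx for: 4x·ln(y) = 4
Differentiate both sides with respect to x, treating y as y(x). By the chain rule, any term containing y contributes a factor of y' = dy/dx when we differentiate it.

Move every term to one side and write the relation as F(x, y) = 0. Term by term,
  d/dx[4x·ln(y)] = 4x·y'/y + 4ln(y)
  d/dx[-4] = 0

The pieces without y' make up ∂F/∂x and the coefficient of y' is ∂F/∂y:
  ∂F/∂x = 4ln(y),
  ∂F/∂y = 4x/y.

Since d/dx[F] = ∂F/∂x + (∂F/∂y)·y' = 0, solve for y':
  (∂F/∂y)·y' = -∂F/∂x
  dy/dx = -(∂F/∂x)/(∂F/∂y) = -(4ln(y))/(4x/y) = -y·ln(y)/x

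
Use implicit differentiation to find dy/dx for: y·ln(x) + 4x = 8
Apply d/dx to both sides, remembering that y depends on x. Each occurrence of y therefore brings in a y' = dy/dx via the chain rule.

With F(x, y) equal to the left-hand side minus the right, differentiate F term by term:
  d/dx[4x] = 4
  d/dx[y·ln(x)] = y'·ln(x) + y/x
  d/dx[-8] = 0
Adding these up, d/dx[F] = 0 becomes
  (4 + y/x) + (ln(x))·y' = 0,
so isolating y',
  dy/dx = -(4 + y/x)/(ln(x))
        = -((4x + y)/x)/(ln(x)) = (-4x - y)/(x·ln(x))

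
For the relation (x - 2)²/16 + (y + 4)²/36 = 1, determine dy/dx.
Differentiate both sides with respect to x, treating y as y(x). By the chain rule, any term containing y contributes a factor of y' = dy/dx when we differentiate it.

Move every term to one side and write the relation as F(x, y) = 0. Term by term,
  d/dx[(x - 2)^2/16] = x/8 - 1/4
  d/dx[(y + 4)^2/36] = y'(y + 4)/18
  d/dx[-1] = 0

The pieces without y' make up ∂F/∂x and the coefficient of y' is ∂F/∂y:
  ∂F/∂x = x/8 - 1/4,
  ∂F/∂y = y/18 + 2/9.

Since d/dx[F] = ∂F/∂x + (∂F/∂y)·y' = 0, solve for y':
  (∂F/∂y)·y' = -∂F/∂x
  dy/dx = -(∂F/∂x)/(∂F/∂y) = -(x/8 - 1/4)/(y/18 + 2/9)
        = -((x - 2)/8)/((y + 4)/18) = 9(2 - x)/(4(y + 4))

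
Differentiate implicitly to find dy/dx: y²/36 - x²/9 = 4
Take d/dx of both sides. Since y is implicitly a function of x, the chain rule attaches a y' = dy/dx factor whenever we differentiate through y.

Set F(x, y) = (left side) − (right side), so the curve is F = 0. Differentiating each term of F:
  d/dx[-x^2/9] = -2x/9
  d/dx[y^2/36] = y·y'/18
  d/dx[-4] = 0

Collecting, the y'-free part is the partial derivative in x and the y' coefficient is the partial derivative in y:
  ∂F/∂x = -2x/9
  ∂F/∂y = y/18

so d/dx[F(x, y(x))] = ∂F/∂x + (∂F/∂y)·y' = 0. Rearranging,
  dy/dx = -(∂F/∂x)/(∂F/∂y) = -(-2x/9)/(y/18) = 4x/y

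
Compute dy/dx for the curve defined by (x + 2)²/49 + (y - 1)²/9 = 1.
Take d/dx of both sides. Since y is implicitly a function of x, the chain rule attaches a y' = dy/dx factor whenever we differentiate through y.

Set F(x, y) = (left side) − (right side), so the curve is F = 0. Differentiating each term of F:
  d/dx[(x + 2)^2/49] = 2x/49 + 4/49
  d/dx[(y - 1)^2/9] = 2·y'(y - 1)/9
  d/dx[-1] = 0

Collecting, the y'-free part is the partial derivative in x and the y' coefficient is the partial derivative in y:
  ∂F/∂x = 2x/49 + 4/49
  ∂F/∂y = 2y/9 - 2/9

so d/dx[F(x, y(x))] = ∂F/∂x + (∂F/∂y)·y' = 0. Rearranging,
  dy/dx = -(∂F/∂x)/(∂F/∂y) = -(2x/49 + 4/49)/(2y/9 - 2/9)
        = -(2(x + 2)/49)/(2(y - 1)/9) = 9(-x - 2)/(49(y - 1))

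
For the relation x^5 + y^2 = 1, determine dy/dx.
Differentiate both sides with respect to x, treating y as y(x). By the chain rule, any term containing y contributes a factor of y' = dy/dx when we differentiate it.

Move every term to one side and write the relation as F(x, y) = 0. Term by term,
  d/dx[x^5] = 5x^4
  d/dx[y^2] = 2y·y'
  d/dx[-1] = 0

The pieces without y' make up ∂F/∂x and the coefficient of y' is ∂F/∂y:
  ∂F/∂x = 5x^4,
  ∂F/∂y = 2y.

Since d/dx[F] = ∂F/∂x + (∂F/∂y)·y' = 0, solve for y':
  (∂F/∂y)·y' = -∂F/∂x
  dy/dx = -(∂F/∂x)/(∂F/∂y) = -(5x^4)/(2y) = -5x^4/(2y)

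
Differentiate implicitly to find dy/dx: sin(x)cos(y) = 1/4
Differentiate both sides with respect to x, treating y as y(x). By the chain rule, any term containing y contributes a factor of y' = dy/dx when we differentiate it.

Move every term to one side and write the relation as F(x, y) = 0. Term by term,
  d/dx[sin(x)·cos(y)] = -y'·sin(x)·sin(y) + cos(x)·cos(y)
  d/dx[-1/4] = 0

The pieces without y' make up ∂F/∂x and the coefficient of y' is ∂F/∂y:
  ∂F/∂x = cos(x)·cos(y),
  ∂F/∂y = -sin(x)·sin(y).

Since d/dx[F] = ∂F/∂x + (∂F/∂y)·y' = 0, solve for y':
  (∂F/∂y)·y' = -∂F/∂x
  dy/dx = -(∂F/∂x)/(∂F/∂y) = -(cos(x)·cos(y))/(-sin(x)·sin(y)) = 1/(tan(x)·tan(y))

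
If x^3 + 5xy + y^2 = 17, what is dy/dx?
Differentiate both sides with respect to x, treating y as y(x). By the chain rule, any term containing y contributes a factor of y' = dy/dx when we differentiate it.

Move every term to one side and write the relation as F(x, y) = 0. Term by term,
  d/dx[x^3] = 3x^2
  d/dx[5xy] = 5x·y' + 5y
  d/dx[y^2] = 2y·y'
  d/dx[-17] = 0

The pieces without y' make up ∂F/∂x and the coefficient of y' is ∂F/∂y:
  ∂F/∂x = 3x^2 + 5y,
  ∂F/∂y = 5x + 2y.

Since d/dx[F] = ∂F/∂x + (∂F/∂y)·y' = 0, solve for y':
  (∂F/∂y)·y' = -∂F/∂x
  dy/dx = -(∂F/∂x)/(∂F/∂y) = -(3x^2 + 5y)/(5x + 2y) = (-3x^2 - 5y)/(5x + 2y)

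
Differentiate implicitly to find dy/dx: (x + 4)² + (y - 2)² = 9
Differentiate the relation implicitly: treat y = y(x) and apply the chain rule, so every y-derivative picks up a y' = dy/dx factor.

With everything moved to the left-hand side, differentiate term by term:
  d/dx[(x + 4)^2] = 2x + 8
  d/dx[(y - 2)^2] = 2·y'(y - 2)
  d/dx[-9] = 0

Separating the contributions that come from x directly and those that come through y:
  without y':      2x + 8
  multiplying y':  2y - 4

so (2x + 8) + (2y - 4)·y' = 0, and therefore
  dy/dx = -(2x + 8)/(2y - 4) = (-x - 4)/(y - 2)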